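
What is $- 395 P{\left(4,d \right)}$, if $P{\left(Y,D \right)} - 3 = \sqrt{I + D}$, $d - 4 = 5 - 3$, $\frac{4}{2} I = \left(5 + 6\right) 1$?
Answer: $-1185 - \frac{395 \sqrt{46}}{2} \approx -2524.5$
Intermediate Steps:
$I = \frac{11}{2}$ ($I = \frac{\left(5 + 6\right) 1}{2} = \frac{11 \cdot 1}{2} = \frac{1}{2} \cdot 11 = \frac{11}{2} \approx 5.5$)
$d = 6$ ($d = 4 + \left(5 - 3\right) = 4 + 2 = 6$)
$P{\left(Y,D \right)} = 3 + \sqrt{\frac{11}{2} + D}$
$- 395 P{\left(4,d \right)} = - 395 \left(3 + \frac{\sqrt{22 + 4 \cdot 6}}{2}\right) = - 395 \left(3 + \frac{\sqrt{22 + 24}}{2}\right) = - 395 \left(3 + \frac{\sqrt{46}}{2}\right) = -1185 - \frac{395 \sqrt{46}}{2}$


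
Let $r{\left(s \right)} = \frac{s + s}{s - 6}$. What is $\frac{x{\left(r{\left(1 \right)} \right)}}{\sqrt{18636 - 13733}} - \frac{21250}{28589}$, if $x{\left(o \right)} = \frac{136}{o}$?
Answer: $- \frac{21250}{28589} - \frac{340 \sqrt{4903}}{4903} \approx -5.599$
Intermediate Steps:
$r{\left(s \right)} = \frac{2 s}{-6 + s}$
$\frac{x{\left(r{\left(1 \right)} \right)}}{\sqrt{18636 - 13733}} - \frac{21250}{28589} = \frac{136 \frac{1}{2 \cdot 1 \frac{1}{-6 + 1}}}{\sqrt{18636 - 13733}} - \frac{21250}{28589} = \frac{136 \frac{1}{2 \cdot 1 \frac{1}{-5}}}{\sqrt{4903}} - \frac{21250}{28589} = \frac{136}{2 \cdot 1 \left(- \frac{1}{5}\right)} \frac{\sqrt{4903}}{4903} - \frac{21250}{28589} = \frac{136}{- \frac{2}{5}} \frac{\sqrt{4903}}{4903} - \frac{21250}{28589} = 136 \left(- \frac{5}{2}\right) \frac{\sqrt{4903}}{4903} - \frac{21250}{28589} = - 340 \frac{\sqrt{4903}}{4903} - \frac{21250}{28589} = - \frac{340 \sqrt{4903}}{4903} - \frac{21250}{28589} = - \frac{21250}{28589} - \frac{340 \sqrt{4903}}{4903}$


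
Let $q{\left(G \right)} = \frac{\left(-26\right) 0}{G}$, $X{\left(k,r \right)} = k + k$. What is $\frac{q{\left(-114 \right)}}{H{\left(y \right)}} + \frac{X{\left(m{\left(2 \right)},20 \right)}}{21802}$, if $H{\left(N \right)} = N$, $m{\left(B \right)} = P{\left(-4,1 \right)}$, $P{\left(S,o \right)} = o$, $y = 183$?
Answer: $\frac{1}{10901} \approx 9.1735 \cdot 10^{-5}$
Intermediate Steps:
$m{\left(B \right)} = 1$
$X{\left(k,r \right)} = 2 k$
$q{\left(G \right)} = 0$ ($q{\left(G \right)} = \frac{0}{G} = 0$)
$\frac{q{\left(-114 \right)}}{H{\left(y \right)}} + \frac{X{\left(m{\left(2 \right)},20 \right)}}{21802} = \frac{0}{183} + \frac{2 \cdot 1}{21802} = 0 \cdot \frac{1}{183} + 2 \cdot \frac{1}{21802} = 0 + \frac{1}{10901} = \frac{1}{10901}$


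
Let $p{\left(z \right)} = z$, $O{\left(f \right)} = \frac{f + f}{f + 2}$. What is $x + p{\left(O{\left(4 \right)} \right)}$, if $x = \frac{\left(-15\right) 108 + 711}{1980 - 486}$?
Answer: $\frac{361}{498} \approx 0.7249$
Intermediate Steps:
$O{\left(f \right)} = \frac{2 f}{2 + f}$
$x = - \frac{101}{166}$ ($x = \frac{-1620 + 711}{1494} = \left(-909\right) \frac{1}{1494} = - \frac{101}{166} \approx -0.60843$)
$x + p{\left(O{\left(4 \right)} \right)} = - \frac{101}{166} + 2 \cdot 4 \frac{1}{2 + 4} = - \frac{101}{166} + 2 \cdot 4 \cdot \frac{1}{6} = - \frac{101}{166} + \frac{4}{3} = \frac{361}{498}$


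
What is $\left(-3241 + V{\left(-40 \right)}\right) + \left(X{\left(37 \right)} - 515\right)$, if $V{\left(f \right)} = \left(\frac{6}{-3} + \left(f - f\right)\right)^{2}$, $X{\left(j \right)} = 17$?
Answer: $-3735$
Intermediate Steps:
$V{\left(f \right)} = 4$ ($V{\left(f \right)} = \left(6 \left(- \frac{1}{3}\right) + 0\right)^{2} = \left(-2 + 0\right)^{2} = \left(-2\right)^{2} = 4$)
$\left(-3241 + V{\left(-40 \right)}\right) + \left(X{\left(37 \right)} - 515\right) = \left(-3241 + 4\right) + \left(17 - 515\right) = -3237 - 498 = -3735$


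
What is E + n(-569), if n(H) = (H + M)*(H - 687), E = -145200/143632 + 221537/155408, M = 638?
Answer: -120904161382975/1395097616 ≈ -86664.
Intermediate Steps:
E = 578410049/1395097616 (E = -145200*1/143632 + 221537*(1/155408) = -9075/8977 + 221537/155408 = 578410049/1395097616 ≈ 0.41460)
n(H) = (-687 + H)*(638 + H) (n(H) = (H + 638)*(H - 687) = (638 + H)*(-687 + H) = (-687 + H)*(638 + H))
E + n(-569) = 578410049/1395097616 + (-438306 + (-569)**2 - 49*(-569)) = 578410049/1395097616 + (-438306 + 323761 + 27881) = 578410049/1395097616 - 86664 = -120904161382975/1395097616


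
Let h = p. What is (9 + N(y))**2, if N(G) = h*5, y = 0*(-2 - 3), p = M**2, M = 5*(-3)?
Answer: 1285956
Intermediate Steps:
M = -15
p = 225 (p = (-15)**2 = 225)
h = 225
y = 0 (y = 0*(-5) = 0)
N(G) = 1125 (N(G) = 225*5 = 1125)
(9 + N(y))**2 = (9 + 1125)**2 = 1134**2 = 1285956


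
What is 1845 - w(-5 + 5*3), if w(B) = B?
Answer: 1835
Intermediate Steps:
1845 - w(-5 + 5*3) = 1845 - (-5 + 5*3) = 1845 - (-5 + 15) = 1845 - 1*10 = 1845 - 10 = 1835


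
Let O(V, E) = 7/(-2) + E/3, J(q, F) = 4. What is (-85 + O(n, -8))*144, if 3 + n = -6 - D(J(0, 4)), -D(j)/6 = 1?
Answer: -13128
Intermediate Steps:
D(j) = -6 (D(j) = -6*1 = -6)
n = -3 (n = -3 + (-6 - 1*(-6)) = -3 + (-6 + 6) = -3 + 0 = -3)
O(V, E) = -7/2 + E/3 (O(V, E) = 7*(-½) + E*(⅓) = -7/2 + E/3)
(-85 + O(n, -8))*144 = (-85 + (-7/2 + (⅓)*(-8)))*144 = (-85 + (-7/2 - 8/3))*144 = (-85 - 37/6)*144 = -547/6*144 = -13128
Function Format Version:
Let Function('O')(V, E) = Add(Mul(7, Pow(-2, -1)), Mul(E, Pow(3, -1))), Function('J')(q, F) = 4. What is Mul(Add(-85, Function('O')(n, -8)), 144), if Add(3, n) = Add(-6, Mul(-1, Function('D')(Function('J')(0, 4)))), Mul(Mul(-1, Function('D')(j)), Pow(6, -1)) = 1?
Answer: -13128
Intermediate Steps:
Function('D')(j) = -6 (Function('D')(j) = Mul(-6, 1) = -6)
n = -3 (n = Add(-3, Add(-6, Mul(-1, -6))) = Add(-3, Add(-6, 6)) = Add(-3, 0) = -3)
Function('O')(V, E) = Add(Rational(-7, 2), Mul(Rational(1, 3), E)) (Function('O')(V, E) = Add(Mul(7, Rational(-1, 2)), Mul(E, Rational(1, 3))) = Add(Rational(-7, 2), Mul(Rational(1, 3), E)))
Mul(Add(-85, Function('O')(n, -8)), 144) = Mul(Add(-85, Add(Rational(-7, 2), Mul(Rational(1, 3), -8))), 144) = Mul(Add(-85, Add(Rational(-7, 2), Rational(-8, 3))), 144) = Mul(Add(-85, Rational(-37, 6)), 144) = Mul(Rational(-547, 6), 144) = -13128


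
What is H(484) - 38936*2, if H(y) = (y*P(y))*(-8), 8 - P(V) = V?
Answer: 1765200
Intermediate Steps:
P(V) = 8 - V
H(y) = -8*y*(8 - y) (H(y) = (y*(8 - y))*(-8) = -8*y*(8 - y))
H(484) - 38936*2 = 8*484*(-8 + 484) - 38936*2 = 8*484*476 - 1*77872 = 1843072 - 77872 = 1765200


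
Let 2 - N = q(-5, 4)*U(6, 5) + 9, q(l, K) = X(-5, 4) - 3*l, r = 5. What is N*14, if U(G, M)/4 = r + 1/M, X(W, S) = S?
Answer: -28154/5 ≈ -5630.8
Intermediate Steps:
q(l, K) = 4 - 3*l
U(G, M) = 20 + 4/M (U(G, M) = 4*(5 + 1/M) = 20 + 4/M)
N = -2011/5 (N = 2 - ((4 - 3*(-5))*(20 + 4/5) + 9) = 2 - ((4 + 15)*(20 + 4*(⅕)) + 9) = 2 - (19*(20 + ⅘) + 9) = 2 - (19*(104/5) + 9) = 2 - (1976/5 + 9) = 2 - 1*2021/5 = 2 - 2021/5 = -2011/5 ≈ -402.20)
N*14 = -2011/5*14 = -28154/5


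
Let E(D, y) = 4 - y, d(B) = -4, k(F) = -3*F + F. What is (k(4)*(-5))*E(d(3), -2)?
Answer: 240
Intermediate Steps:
k(F) = -2*F
(k(4)*(-5))*E(d(3), -2) = (-2*4*(-5))*(4 - 1*(-2)) = (-8*(-5))*(4 + 2) = 40*6 = 240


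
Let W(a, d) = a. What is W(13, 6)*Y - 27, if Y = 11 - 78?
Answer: -898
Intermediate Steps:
Y = -67
W(13, 6)*Y - 27 = 13*(-67) - 27 = -871 - 27 = -898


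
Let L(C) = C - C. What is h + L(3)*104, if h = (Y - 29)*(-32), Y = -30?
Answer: 1888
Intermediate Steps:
L(C) = 0
h = 1888 (h = (-30 - 29)*(-32) = -59*(-32) = 1888)
h + L(3)*104 = 1888 + 0*104 = 1888 + 0 = 1888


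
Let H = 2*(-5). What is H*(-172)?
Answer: 1720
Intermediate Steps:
H = -10
H*(-172) = -10*(-172) = 1720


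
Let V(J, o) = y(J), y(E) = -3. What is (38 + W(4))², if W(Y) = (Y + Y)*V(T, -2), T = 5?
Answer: 196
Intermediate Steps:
V(J, o) = -3
W(Y) = -6*Y (W(Y) = (Y + Y)*(-3) = (2*Y)*(-3) = -6*Y)
(38 + W(4))² = (38 - 6*4)² = (38 - 24)² = 14² = 196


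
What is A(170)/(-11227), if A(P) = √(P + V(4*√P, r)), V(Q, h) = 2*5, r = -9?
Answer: -6*√5/11227 ≈ -0.0011950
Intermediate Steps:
V(Q, h) = 10
A(P) = √(10 + P) (A(P) = √(P + 10) = √(10 + P))
A(170)/(-11227) = √(10 + 170)/(-11227) = √180*(-1/11227) = (6*√5)*(-1/11227) = -6*√5/11227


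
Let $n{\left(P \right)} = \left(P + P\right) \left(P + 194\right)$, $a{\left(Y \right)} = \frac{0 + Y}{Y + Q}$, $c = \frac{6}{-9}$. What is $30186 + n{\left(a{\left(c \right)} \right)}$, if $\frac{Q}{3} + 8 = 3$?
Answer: $\frac{66717354}{2209} \approx 30203.0$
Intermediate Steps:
$Q = -15$ ($Q = -24 + 3 \cdot 3 = -24 + 9 = -15$)
$c = - \frac{2}{3}$ ($c = 6 \left(- \frac{1}{9}\right) = - \frac{2}{3} \approx -0.66667$)
$a{\left(Y \right)} = \frac{Y}{-15 + Y}$ ($a{\left(Y \right)} = \frac{0 + Y}{Y - 15} = \frac{Y}{-15 + Y}$)
$n{\left(P \right)} = 2 P \left(194 + P\right)$
$30186 + n{\left(a{\left(c \right)} \right)} = 30186 + 2 \left(- \frac{2}{3 \left(-15 - \frac{2}{3}\right)}\right) \left(194 - \frac{2}{3 \left(-15 - \frac{2}{3}\right)}\right) = 30186 + 2 \left(- \frac{2}{3 \left(- \frac{47}{3}\right)}\right) \left(194 - \frac{2}{3 \left(- \frac{47}{3}\right)}\right) = 30186 + 2 \left(\left(- \frac{2}{3}\right) \left(- \frac{3}{47}\right)\right) \left(194 - - \frac{2}{47}\right) = 30186 + 2 \cdot \frac{2}{47} \left(194 + \frac{2}{47}\right) = 30186 + 2 \cdot \frac{2}{47} \cdot \frac{9120}{47} = 30186 + \frac{36480}{2209} = \frac{66717354}{2209}$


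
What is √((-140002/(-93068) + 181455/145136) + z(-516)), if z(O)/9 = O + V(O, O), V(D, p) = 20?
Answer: I*√3179561395086751708255/844219828 ≈ 66.793*I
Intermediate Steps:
z(O) = 180 + 9*O (z(O) = 9*(O + 20) = 9*(20 + O) = 180 + 9*O)
√((-140002/(-93068) + 181455/145136) + z(-516)) = √((-140002/(-93068) + 181455/145136) + (180 + 9*(-516))) = √((-140002*(-1/93068) + 181455*(1/145136)) + (180 - 4644)) = √((70001/46534 + 181455/145136) - 4464) = √(9301746053/3376879312 - 4464) = √(-15065087502715/3376879312) = I*√3179561395086751708255/844219828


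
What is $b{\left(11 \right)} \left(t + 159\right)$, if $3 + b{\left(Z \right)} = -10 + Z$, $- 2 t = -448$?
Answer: $-766$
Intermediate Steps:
$t = 224$ ($t = \left(- \frac{1}{2}\right) \left(-448\right) = 224$)
$b{\left(Z \right)} = -13 + Z$ ($b{\left(Z \right)} = -3 + \left(-10 + Z\right) = -13 + Z$)
$b{\left(11 \right)} \left(t + 159\right) = \left(-13 + 11\right) \left(224 + 159\right) = \left(-2\right) 383 = -766$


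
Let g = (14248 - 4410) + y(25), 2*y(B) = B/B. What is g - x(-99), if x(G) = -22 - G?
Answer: 19523/2 ≈ 9761.5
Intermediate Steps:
y(B) = 1/2 (y(B) = (B/B)/2 = (1/2)*1 = 1/2)
g = 19677/2 (g = (14248 - 4410) + 1/2 = 9838 + 1/2 = 19677/2 ≈ 9838.5)
g - x(-99) = 19677/2 - (-22 - 1*(-99)) = 19677/2 - (-22 + 99) = 19677/2 - 1*77 = 19677/2 - 77 = 19523/2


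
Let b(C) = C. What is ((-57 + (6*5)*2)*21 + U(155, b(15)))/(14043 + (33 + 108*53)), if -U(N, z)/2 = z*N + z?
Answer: -513/2200 ≈ -0.23318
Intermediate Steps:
U(N, z) = -2*z - 2*N*z (U(N, z) = -2*(z*N + z) = -2*(N*z + z) = -2*(z + N*z) = -2*z - 2*N*z)
((-57 + (6*5)*2)*21 + U(155, b(15)))/(14043 + (33 + 108*53)) = ((-57 + (6*5)*2)*21 - 2*15*(1 + 155))/(14043 + (33 + 108*53)) = ((-57 + 30*2)*21 - 2*15*156)/(14043 + (33 + 5724)) = ((-57 + 60)*21 - 4680)/(14043 + 5757) = (3*21 - 4680)/19800 = (63 - 4680)*(1/19800) = -4617*1/19800 = -513/2200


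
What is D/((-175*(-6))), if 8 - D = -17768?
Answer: 8888/525 ≈ 16.930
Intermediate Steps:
D = 17776 (D = 8 - 1*(-17768) = 8 + 17768 = 17776)
D/((-175*(-6))) = 17776/((-175*(-6))) = 17776/1050 = 17776*(1/1050) = 8888/525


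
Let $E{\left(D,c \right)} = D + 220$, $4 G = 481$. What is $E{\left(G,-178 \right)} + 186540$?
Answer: $\frac{747521}{4} \approx 1.8688 \cdot 10^{5}$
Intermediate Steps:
$G = \frac{481}{4}$ ($G = \frac{1}{4} \cdot 481 = \frac{481}{4} \approx 120.25$)
$E{\left(D,c \right)} = 220 + D$
$E{\left(G,-178 \right)} + 186540 = \left(220 + \frac{481}{4}\right) + 186540 = \frac{1361}{4} + 186540 = \frac{747521}{4}$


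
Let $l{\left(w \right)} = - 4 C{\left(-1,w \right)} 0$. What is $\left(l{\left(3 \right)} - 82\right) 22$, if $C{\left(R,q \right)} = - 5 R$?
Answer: $-1804$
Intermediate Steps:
$l{\left(w \right)} = 0$ ($l{\left(w \right)} = - 4 \left(\left(-5\right) \left(-1\right)\right) 0 = \left(-4\right) 5 \cdot 0 = \left(-20\right) 0 = 0$)
$\left(l{\left(3 \right)} - 82\right) 22 = \left(0 - 82\right) 22 = \left(-82\right) 22 = -1804$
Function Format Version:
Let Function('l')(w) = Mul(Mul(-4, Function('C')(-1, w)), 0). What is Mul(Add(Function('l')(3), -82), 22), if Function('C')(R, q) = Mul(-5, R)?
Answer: -1804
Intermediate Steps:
Function('l')(w) = 0 (Function('l')(w) = Mul(Mul(-4, Mul(-5, -1)), 0) = Mul(Mul(-4, 5), 0) = Mul(-20, 0) = 0)
Mul(Add(Function('l')(3), -82), 22) = Mul(Add(0, -82), 22) = Mul(-82, 22) = -1804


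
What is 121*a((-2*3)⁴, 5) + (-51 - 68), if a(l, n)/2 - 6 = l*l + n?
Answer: 406469615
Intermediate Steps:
a(l, n) = 12 + 2*n + 2*l² (a(l, n) = 12 + 2*(l*l + n) = 12 + 2*(l² + n) = 12 + 2*(n + l²) = 12 + (2*n + 2*l²) = 12 + 2*n + 2*l²)
121*a((-2*3)⁴, 5) + (-51 - 68) = 121*(12 + 2*5 + 2*((-2*3)⁴)²) + (-51 - 68) = 121*(12 + 10 + 2*((-6)⁴)²) - 119 = 121*(12 + 10 + 2*1296²) - 119 = 121*(12 + 10 + 2*1679616) - 119 = 121*(12 + 10 + 3359232) - 119 = 121*3359254 - 119 = 406469734 - 119 = 406469615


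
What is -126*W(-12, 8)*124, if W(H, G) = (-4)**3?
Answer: 999936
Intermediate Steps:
W(H, G) = -64
-126*W(-12, 8)*124 = -126*(-64)*124 = 8064*124 = 999936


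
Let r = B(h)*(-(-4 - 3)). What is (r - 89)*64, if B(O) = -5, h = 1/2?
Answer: -7936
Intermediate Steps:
h = ½ ≈ 0.50000
r = -35 (r = -(-5)*(-4 - 3) = -(-5)*(-7) = -5*7 = -35)
(r - 89)*64 = (-35 - 89)*64 = -124*64 = -7936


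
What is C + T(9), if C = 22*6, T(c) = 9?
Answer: 141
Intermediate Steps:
C = 132
C + T(9) = 132 + 9 = 141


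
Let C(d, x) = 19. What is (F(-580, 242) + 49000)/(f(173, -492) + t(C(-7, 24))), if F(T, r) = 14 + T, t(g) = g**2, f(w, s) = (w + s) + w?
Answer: 48434/215 ≈ 225.27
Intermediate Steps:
f(w, s) = s + 2*w (f(w, s) = (s + w) + w = s + 2*w)
(F(-580, 242) + 49000)/(f(173, -492) + t(C(-7, 24))) = ((14 - 580) + 49000)/((-492 + 2*173) + 19**2) = (-566 + 49000)/((-492 + 346) + 361) = 48434/(-146 + 361) = 48434/215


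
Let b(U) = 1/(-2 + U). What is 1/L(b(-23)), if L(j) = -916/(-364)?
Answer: 91/229 ≈ 0.39738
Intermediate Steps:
L(j) = 229/91 (L(j) = -916*(-1/364) = 229/91)
1/L(b(-23)) = 1/(229/91) = 91/229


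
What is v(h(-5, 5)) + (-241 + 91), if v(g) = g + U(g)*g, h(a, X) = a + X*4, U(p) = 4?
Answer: -75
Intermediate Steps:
h(a, X) = a + 4*X
v(g) = 5*g (v(g) = g + 4*g = 5*g)
v(h(-5, 5)) + (-241 + 91) = 5*(-5 + 4*5) + (-241 + 91) = 5*(-5 + 20) - 150 = 5*15 - 150 = 75 - 150 = -75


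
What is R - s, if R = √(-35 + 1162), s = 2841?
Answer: -2841 + 7*√23 ≈ -2807.4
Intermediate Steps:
R = 7*√23 (R = √1127 = 7*√23 ≈ 33.571)
R - s = 7*√23 - 1*2841 = 7*√23 - 2841 = -2841 + 7*√23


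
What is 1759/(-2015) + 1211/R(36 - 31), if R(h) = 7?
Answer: 346836/2015 ≈ 172.13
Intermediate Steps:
1759/(-2015) + 1211/R(36 - 31) = 1759/(-2015) + 1211/7 = 1759*(-1/2015) + 1211*(1/7) = -1759/2015 + 173 = 346836/2015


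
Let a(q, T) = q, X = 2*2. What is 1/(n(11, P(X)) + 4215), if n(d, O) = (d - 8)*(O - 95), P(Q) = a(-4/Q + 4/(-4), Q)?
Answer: 1/3924 ≈ 0.00025484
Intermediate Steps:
X = 4
P(Q) = -1 - 4/Q (P(Q) = -4/Q + 4/(-4) = -4/Q + 4*(-¼) = -4/Q - 1 = -1 - 4/Q)
n(d, O) = (-95 + O)*(-8 + d) (n(d, O) = (-8 + d)*(-95 + O) = (-95 + O)*(-8 + d))
1/(n(11, P(X)) + 4215) = 1/((760 - 95*11 - 8*(-4 - 1*4)/4 + ((-4 - 1*4)/4)*11) + 4215) = 1/((760 - 1045 - 2*(-4 - 4) + ((-4 - 4)/4)*11) + 4215) = 1/((760 - 1045 - 2*(-8) + ((¼)*(-8))*11) + 4215) = 1/((760 - 1045 - 8*(-2) - 2*11) + 4215) = 1/((760 - 1045 + 16 - 22) + 4215) = 1/(-291 + 4215) = 1/3924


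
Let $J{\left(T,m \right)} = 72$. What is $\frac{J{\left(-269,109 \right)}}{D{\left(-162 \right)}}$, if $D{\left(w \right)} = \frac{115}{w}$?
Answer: $- \frac{11664}{115} \approx -101.43$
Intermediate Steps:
$\frac{J{\left(-269,109 \right)}}{D{\left(-162 \right)}} = \frac{72}{115 \frac{1}{-162}} = \frac{72}{115 \left(- \frac{1}{162}\right)} = \frac{72}{- \frac{115}{162}} = 72 \left(- \frac{162}{115}\right) = - \frac{11664}{115}$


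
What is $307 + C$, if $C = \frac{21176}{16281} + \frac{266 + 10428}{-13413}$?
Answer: $\frac{22383893315}{72792351} \approx 307.5$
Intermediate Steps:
$C = \frac{36641558}{72792351}$ ($C = 21176 \cdot \frac{1}{16281} + 10694 \left(- \frac{1}{13413}\right) = \frac{21176}{16281} - \frac{10694}{13413} = \frac{36641558}{72792351} \approx 0.50337$)
$307 + C = 307 + \frac{36641558}{72792351} = \frac{22383893315}{72792351}$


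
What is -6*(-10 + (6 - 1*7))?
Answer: 66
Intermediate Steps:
-6*(-10 + (6 - 1*7)) = -6*(-10 + (6 - 7)) = -6*(-10 - 1) = -6*(-11) = 66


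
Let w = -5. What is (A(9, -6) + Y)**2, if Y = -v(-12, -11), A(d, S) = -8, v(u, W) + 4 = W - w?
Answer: 4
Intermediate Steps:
v(u, W) = 1 + W (v(u, W) = -4 + (W - 1*(-5)) = -4 + (W + 5) = -4 + (5 + W) = 1 + W)
Y = 10 (Y = -(1 - 11) = -1*(-10) = 10)
(A(9, -6) + Y)**2 = (-8 + 10)**2 = 2**2 = 4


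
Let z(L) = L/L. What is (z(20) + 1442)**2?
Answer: 2082249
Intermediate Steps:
z(L) = 1
(z(20) + 1442)**2 = (1 + 1442)**2 = 1443**2 = 2082249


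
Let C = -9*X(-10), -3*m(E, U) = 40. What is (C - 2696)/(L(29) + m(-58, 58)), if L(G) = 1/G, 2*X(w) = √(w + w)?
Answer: 234552/1157 + 783*I*√5/1157 ≈ 202.72 + 1.5133*I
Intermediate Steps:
X(w) = √2*√w/2 (X(w) = √(w + w)/2 = √(2*w)/2 = (√2*√w)/2 = √2*√w/2)
m(E, U) = -40/3 (m(E, U) = -⅓*40 = -40/3)
C = -9*I*√5 (C = -9*√2*√(-10)/2 = -9*√2*I*√10/2 = -9*I*√5 ≈ -20.125*I)
(C - 2696)/(L(29) + m(-58, 58)) = (-9*I*√5 - 2696)/(1/29 - 40/3) = (-2696 - 9*I*√5)/(1/29 - 40/3) = (-2696 - 9*I*√5)/(-1157/87) = (-2696 - 9*I*√5)*(-87/1157) = 234552/1157 + 783*I*√5/1157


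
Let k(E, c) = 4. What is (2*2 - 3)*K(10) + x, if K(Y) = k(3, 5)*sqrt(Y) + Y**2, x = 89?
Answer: 189 + 4*sqrt(10) ≈ 201.65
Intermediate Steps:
K(Y) = Y**2 + 4*sqrt(Y) (K(Y) = 4*sqrt(Y) + Y**2 = Y**2 + 4*sqrt(Y))
(2*2 - 3)*K(10) + x = (2*2 - 3)*(10**2 + 4*sqrt(10)) + 89 = (4 - 3)*(100 + 4*sqrt(10)) + 89 = 1*(100 + 4*sqrt(10)) + 89 = (100 + 4*sqrt(10)) + 89 = 189 + 4*sqrt(10)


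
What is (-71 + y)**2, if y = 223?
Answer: 23104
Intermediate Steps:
(-71 + y)**2 = (-71 + 223)**2 = 152**2 = 23104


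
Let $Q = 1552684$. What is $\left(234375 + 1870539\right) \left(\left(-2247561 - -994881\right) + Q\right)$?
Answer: $631482619656$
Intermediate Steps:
$\left(234375 + 1870539\right) \left(\left(-2247561 - -994881\right) + Q\right) = \left(234375 + 1870539\right) \left(\left(-2247561 - -994881\right) + 1552684\right) = 2104914 \left(\left(-2247561 + 994881\right) + 1552684\right) = 2104914 \left(-1252680 + 1552684\right) = 2104914 \cdot 300004 = 631482619656$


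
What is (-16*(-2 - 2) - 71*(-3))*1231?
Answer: 340987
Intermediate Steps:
(-16*(-2 - 2) - 71*(-3))*1231 = (-16*(-4) + 213)*1231 = (64 + 213)*1231 = 277*1231 = 340987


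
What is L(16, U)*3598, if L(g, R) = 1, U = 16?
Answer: 3598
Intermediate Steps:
L(16, U)*3598 = 1*3598 = 3598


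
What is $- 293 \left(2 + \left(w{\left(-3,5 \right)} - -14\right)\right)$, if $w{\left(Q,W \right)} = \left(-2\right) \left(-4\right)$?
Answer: $-7032$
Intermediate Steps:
$w{\left(Q,W \right)} = 8$
$- 293 \left(2 + \left(w{\left(-3,5 \right)} - -14\right)\right) = - 293 \left(2 + \left(8 - -14\right)\right) = - 293 \left(2 + \left(8 + 14\right)\right) = - 293 \left(2 + 22\right) = \left(-293\right) 24 = -7032$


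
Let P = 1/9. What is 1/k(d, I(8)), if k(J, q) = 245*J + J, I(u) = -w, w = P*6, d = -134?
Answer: -1/32964 ≈ -3.0336e-5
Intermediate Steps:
P = ⅑ ≈ 0.11111
w = ⅔ (w = (⅑)*6 = ⅔ ≈ 0.66667)
I(u) = -⅔ (I(u) = -1*⅔ = -⅔)
k(J, q) = 246*J
1/k(d, I(8)) = 1/(246*(-134)) = 1/(-32964) = -1/32964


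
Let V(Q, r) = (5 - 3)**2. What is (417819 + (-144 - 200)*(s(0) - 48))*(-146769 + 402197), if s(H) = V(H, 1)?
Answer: 110588829740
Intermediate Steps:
V(Q, r) = 4 (V(Q, r) = 2**2 = 4)
s(H) = 4
(417819 + (-144 - 200)*(s(0) - 48))*(-146769 + 402197) = (417819 + (-144 - 200)*(4 - 48))*(-146769 + 402197) = (417819 - 344*(-44))*255428 = (417819 + 15136)*255428 = 432955*255428 = 110588829740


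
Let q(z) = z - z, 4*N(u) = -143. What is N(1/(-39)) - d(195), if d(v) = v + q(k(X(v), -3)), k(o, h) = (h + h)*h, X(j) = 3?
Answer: -923/4 ≈ -230.75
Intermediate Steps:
N(u) = -143/4 (N(u) = (¼)*(-143) = -143/4)
k(o, h) = 2*h² (k(o, h) = (2*h)*h = 2*h²)
q(z) = 0
d(v) = v (d(v) = v + 0 = v)
N(1/(-39)) - d(195) = -143/4 - 1*195 = -143/4 - 195 = -923/4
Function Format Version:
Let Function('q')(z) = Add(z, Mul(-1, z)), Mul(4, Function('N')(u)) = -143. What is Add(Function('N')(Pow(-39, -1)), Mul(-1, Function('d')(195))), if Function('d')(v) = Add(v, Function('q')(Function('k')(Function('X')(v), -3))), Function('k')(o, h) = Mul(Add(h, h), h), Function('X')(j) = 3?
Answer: Rational(-923, 4) ≈ -230.75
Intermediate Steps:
Function('N')(u) = Rational(-143, 4) (Function('N')(u) = Mul(Rational(1, 4), -143) = Rational(-143, 4))
Function('k')(o, h) = Mul(2, Pow(h, 2)) (Function('k')(o, h) = Mul(Mul(2, h), h) = Mul(2, Pow(h, 2)))
Function('q')(z) = 0
Function('d')(v) = v (Function('d')(v) = Add(v, 0) = v)
Add(Function('N')(Pow(-39, -1)), Mul(-1, Function('d')(195))) = Add(Rational(-143, 4), Mul(-1, 195)) = Add(Rational(-143, 4), -195) = Rational(-923, 4)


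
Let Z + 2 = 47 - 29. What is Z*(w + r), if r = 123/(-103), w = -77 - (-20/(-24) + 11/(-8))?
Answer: -383914/309 ≈ -1242.4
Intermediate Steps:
Z = 16 (Z = -2 + (47 - 29) = -2 + 18 = 16)
w = -1835/24 (w = -77 - (-20*(-1/24) + 11*(-⅛)) = -77 - (⅚ - 11/8) = -77 - 1*(-13/24) = -77 + 13/24 = -1835/24 ≈ -76.458)
r = -123/103 (r = 123*(-1/103) = -123/103 ≈ -1.1942)
Z*(w + r) = 16*(-1835/24 - 123/103) = 16*(-191957/2472) = -383914/309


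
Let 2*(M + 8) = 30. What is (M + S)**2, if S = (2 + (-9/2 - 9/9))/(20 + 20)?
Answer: 305809/6400 ≈ 47.783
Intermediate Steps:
M = 7 (M = -8 + (1/2)*30 = -8 + 15 = 7)
S = -7/80 (S = (2 + (-9*1/2 - 9*1/9))/40 = (2 + (-9/2 - 1))*(1/40) = (2 - 11/2)*(1/40) = -7/2*1/40 = -7/80 ≈ -0.087500)
(M + S)**2 = (7 - 7/80)**2 = (553/80)**2 = 305809/6400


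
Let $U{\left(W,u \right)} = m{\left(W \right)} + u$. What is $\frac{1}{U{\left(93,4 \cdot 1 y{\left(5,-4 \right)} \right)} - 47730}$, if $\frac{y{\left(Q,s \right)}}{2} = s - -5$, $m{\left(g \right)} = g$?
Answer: $- \frac{1}{47629} \approx -2.0996 \cdot 10^{-5}$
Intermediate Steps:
$y{\left(Q,s \right)} = 10 + 2 s$ ($y{\left(Q,s \right)} = 2 \left(s - -5\right) = 2 \left(s + 5\right) = 2 \left(5 + s\right) = 10 + 2 s$)
$U{\left(W,u \right)} = W + u$
$\frac{1}{U{\left(93,4 \cdot 1 y{\left(5,-4 \right)} \right)} - 47730} = \frac{1}{\left(93 + 4 \cdot 1 \left(10 + 2 \left(-4\right)\right)\right) - 47730} = \frac{1}{\left(93 + 4 \left(10 - 8\right)\right) - 47730} = \frac{1}{\left(93 + 4 \cdot 2\right) - 47730} = \frac{1}{\left(93 + 8\right) - 47730} = \frac{1}{101 - 47730} = \frac{1}{-47629} = - \frac{1}{47629}$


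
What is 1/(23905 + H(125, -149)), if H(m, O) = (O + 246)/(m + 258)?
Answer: 383/9155712 ≈ 4.1832e-5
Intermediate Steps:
H(m, O) = (246 + O)/(258 + m)
1/(23905 + H(125, -149)) = 1/(23905 + (246 - 149)/(258 + 125)) = 1/(23905 + 97/383) = 1/(9155712/383) = 383/9155712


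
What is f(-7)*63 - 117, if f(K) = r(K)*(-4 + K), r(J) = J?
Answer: 4734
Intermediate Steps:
f(K) = K*(-4 + K)
f(-7)*63 - 117 = -7*(-4 - 7)*63 - 117 = -7*(-11)*63 - 117 = 77*63 - 117 = 4851 - 117 = 4734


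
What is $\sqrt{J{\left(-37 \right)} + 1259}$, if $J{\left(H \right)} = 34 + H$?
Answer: $2 \sqrt{314} \approx 35.44$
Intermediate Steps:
$\sqrt{J{\left(-37 \right)} + 1259} = \sqrt{\left(34 - 37\right) + 1259} = \sqrt{-3 + 1259} = \sqrt{1256} = 2 \sqrt{314}$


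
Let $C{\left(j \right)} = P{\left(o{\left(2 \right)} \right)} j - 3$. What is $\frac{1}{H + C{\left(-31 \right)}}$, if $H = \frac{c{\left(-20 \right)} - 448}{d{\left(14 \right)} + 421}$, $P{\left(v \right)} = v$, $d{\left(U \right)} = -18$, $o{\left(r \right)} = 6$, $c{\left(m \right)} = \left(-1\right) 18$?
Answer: $- \frac{403}{76633} \approx -0.0052588$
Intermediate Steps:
$c{\left(m \right)} = -18$
$H = - \frac{466}{403}$ ($H = \frac{-18 - 448}{-18 + 421} = - \frac{466}{403} \approx -1.1563$)
$C{\left(j \right)} = -3 + 6 j$ ($C{\left(j \right)} = 6 j - 3 = -3 + 6 j$)
$\frac{1}{H + C{\left(-31 \right)}} = \frac{1}{- \frac{466}{403} + \left(-3 + 6 \left(-31\right)\right)} = \frac{1}{- \frac{466}{403} - 189} = \frac{1}{- \frac{76633}{403}} = - \frac{403}{76633}$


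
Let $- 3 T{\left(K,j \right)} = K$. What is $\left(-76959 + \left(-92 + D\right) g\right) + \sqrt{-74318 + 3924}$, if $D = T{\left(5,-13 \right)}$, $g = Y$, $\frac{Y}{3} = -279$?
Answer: $1440 + i \sqrt{70394} \approx 1440.0 + 265.32 i$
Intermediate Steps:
$T{\left(K,j \right)} = - \frac{K}{3}$
$Y = -837$ ($Y = 3 \left(-279\right) = -837$)
$g = -837$
$D = - \frac{5}{3}$ ($D = \left(- \frac{1}{3}\right) 5 = - \frac{5}{3} \approx -1.6667$)
$\left(-76959 + \left(-92 + D\right) g\right) + \sqrt{-74318 + 3924} = \left(-76959 + \left(-92 - \frac{5}{3}\right) \left(-837\right)\right) + \sqrt{-74318 + 3924} = \left(-76959 - -78399\right) + \sqrt{-70394} = \left(-76959 + 78399\right) + i \sqrt{70394} = 1440 + i \sqrt{70394}$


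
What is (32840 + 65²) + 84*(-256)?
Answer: 15561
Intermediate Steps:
(32840 + 65²) + 84*(-256) = (32840 + 4225) - 21504 = 37065 - 21504 = 15561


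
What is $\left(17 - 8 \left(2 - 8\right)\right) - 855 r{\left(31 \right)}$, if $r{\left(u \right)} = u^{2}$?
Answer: $-821590$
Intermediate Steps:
$\left(17 - 8 \left(2 - 8\right)\right) - 855 r{\left(31 \right)} = \left(17 - 8 \left(2 - 8\right)\right) - 855 \cdot 31^{2} = \left(17 - -48\right) - 821655 = \left(17 + 48\right) - 821655 = 65 - 821655 = -821590$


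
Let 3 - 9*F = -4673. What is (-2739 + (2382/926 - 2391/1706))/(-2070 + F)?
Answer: 19462959261/11021957612 ≈ 1.7658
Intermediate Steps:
F = 4676/9 (F = 1/3 - 1/9*(-4673) = 1/3 + 4673/9 = 4676/9 ≈ 519.56)
(-2739 + (2382/926 - 2391/1706))/(-2070 + F) = (-2739 + (2382/926 - 2391/1706))/(-2070 + 4676/9) = (-2739 + (2382*(1/926) - 2391*1/1706))/(-13954/9) = (-2739 + (1191/463 - 2391/1706))*(-9/13954) = (-2739 + 924813/789878)*(-9/13954) = -2162551029/789878*(-9/13954) = 19462959261/11021957612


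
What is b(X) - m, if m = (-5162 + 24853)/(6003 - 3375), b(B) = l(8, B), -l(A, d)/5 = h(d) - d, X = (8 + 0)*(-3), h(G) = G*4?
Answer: 926389/2628 ≈ 352.51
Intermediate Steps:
h(G) = 4*G
X = -24 (X = 8*(-3) = -24)
l(A, d) = -15*d (l(A, d) = -5*(4*d - d) = -15*d)
b(B) = -15*B
m = 19691/2628 ≈ 7.4928
b(X) - m = -15*(-24) - 1*19691/2628 = 360 - 19691/2628 = 926389/2628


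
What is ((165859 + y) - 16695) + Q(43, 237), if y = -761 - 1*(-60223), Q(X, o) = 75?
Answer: 208701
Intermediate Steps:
y = 59462 (y = -761 + 60223 = 59462)
((165859 + y) - 16695) + Q(43, 237) = ((165859 + 59462) - 16695) + 75 = (225321 - 16695) + 75 = 208626 + 75 = 208701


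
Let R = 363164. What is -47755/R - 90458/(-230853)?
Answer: 21826704097/83837498892 ≈ 0.26035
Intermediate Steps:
-47755/R - 90458/(-230853) = -47755/363164 - 90458/(-230853) = -47755*1/363164 - 90458*(-1/230853) = -47755/363164 + 90458/230853 = 21826704097/83837498892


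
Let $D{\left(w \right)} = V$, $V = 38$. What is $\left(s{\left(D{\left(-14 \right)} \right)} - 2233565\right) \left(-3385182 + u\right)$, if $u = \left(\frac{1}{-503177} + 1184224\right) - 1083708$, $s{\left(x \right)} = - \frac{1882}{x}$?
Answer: $\frac{70141301946654258908}{9560363} \approx 7.3367 \cdot 10^{12}$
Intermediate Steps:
$D{\left(w \right)} = 38$
$u = \frac{50577339331}{503177}$ ($u = \left(- \frac{1}{503177} + 1184224\right) - 1083708 = \frac{595874279647}{503177} - 1083708 = \frac{50577339331}{503177} \approx 1.0052 \cdot 10^{5}$)
$\left(s{\left(D{\left(-14 \right)} \right)} - 2233565\right) \left(-3385182 + u\right) = \left(- \frac{1882}{38} - 2233565\right) \left(-3385182 + \frac{50577339331}{503177}\right) = \left(\left(-1882\right) \frac{1}{38} - 2233565\right) \left(- \frac{1652768383883}{503177}\right) = \left(- \frac{941}{19} - 2233565\right) \left(- \frac{1652768383883}{503177}\right) = \left(- \frac{42438676}{19}\right) \left(- \frac{1652768383883}{503177}\right) = \frac{70141301946654258908}{9560363}$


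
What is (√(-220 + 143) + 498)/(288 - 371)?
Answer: -6 - I*√77/83 ≈ -6.0 - 0.10572*I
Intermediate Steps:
(√(-220 + 143) + 498)/(288 - 371) = (√(-77) + 498)/(-83) = (I*√77 + 498)*(-1/83) = (498 + I*√77)*(-1/83) = -6 - I*√77/83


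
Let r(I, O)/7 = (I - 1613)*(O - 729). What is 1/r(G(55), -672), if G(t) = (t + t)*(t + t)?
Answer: -1/102846009 ≈ -9.7233e-9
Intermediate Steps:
G(t) = 4*t² (G(t) = (2*t)*(2*t) = 4*t²)
r(I, O) = 7*(-1613 + I)*(-729 + O) (r(I, O) = 7*((I - 1613)*(O - 729)) = 7*((-1613 + I)*(-729 + O)) = 7*(-1613 + I)*(-729 + O))
1/r(G(55), -672) = 1/(8231139 - 11291*(-672) - 20412*55² + 7*(4*55²)*(-672)) = 1/(8231139 + 7587552 - 20412*3025 + 7*(4*3025)*(-672)) = 1/(8231139 + 7587552 - 5103*12100 + 7*12100*(-672)) = 1/(8231139 + 7587552 - 61746300 - 56918400) = 1/(-102846009) = -1/102846009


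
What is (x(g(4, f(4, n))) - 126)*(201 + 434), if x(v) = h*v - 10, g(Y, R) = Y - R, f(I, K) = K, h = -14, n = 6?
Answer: -68580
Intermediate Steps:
x(v) = -10 - 14*v (x(v) = -14*v - 10 = -10 - 14*v)
(x(g(4, f(4, n))) - 126)*(201 + 434) = ((-10 - 14*(4 - 1*6)) - 126)*(201 + 434) = ((-10 - 14*(4 - 6)) - 126)*635 = ((-10 - 14*(-2)) - 126)*635 = ((-10 + 28) - 126)*635 = (18 - 126)*635 = -108*635 = -68580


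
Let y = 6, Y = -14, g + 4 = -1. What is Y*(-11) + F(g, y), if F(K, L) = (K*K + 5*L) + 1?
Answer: 210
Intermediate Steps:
g = -5 (g = -4 - 1 = -5)
F(K, L) = 1 + K**2 + 5*L (F(K, L) = (K**2 + 5*L) + 1 = 1 + K**2 + 5*L)
Y*(-11) + F(g, y) = -14*(-11) + (1 + (-5)**2 + 5*6) = 154 + (1 + 25 + 30) = 154 + 56 = 210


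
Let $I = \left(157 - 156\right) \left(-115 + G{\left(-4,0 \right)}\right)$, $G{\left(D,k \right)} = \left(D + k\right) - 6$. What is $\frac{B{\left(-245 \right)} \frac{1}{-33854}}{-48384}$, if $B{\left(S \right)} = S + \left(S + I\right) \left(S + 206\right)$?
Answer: $\frac{14185}{1637991936} \approx 8.66 \cdot 10^{-6}$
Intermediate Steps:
$G{\left(D,k \right)} = -6 + D + k$
$I = -125$ ($I = \left(157 - 156\right) \left(-115 - 10\right) = 1 \left(-115 - 10\right) = 1 \left(-125\right) = -125$)
$B{\left(S \right)} = S + \left(-125 + S\right) \left(206 + S\right)$ ($B{\left(S \right)} = S + \left(S - 125\right) \left(S + 206\right) = S + \left(-125 + S\right) \left(206 + S\right)$)
$\frac{B{\left(-245 \right)} \frac{1}{-33854}}{-48384} = \frac{\left(-25750 + \left(-245\right)^{2} + 82 \left(-245\right)\right) \frac{1}{-33854}}{-48384} = \left(-25750 + 60025 - 20090\right) \left(- \frac{1}{33854}\right) \left(- \frac{1}{48384}\right) = 14185 \left(- \frac{1}{33854}\right) \left(- \frac{1}{48384}\right) = \left(- \frac{14185}{33854}\right) \left(- \frac{1}{48384}\right) = \frac{14185}{1637991936}$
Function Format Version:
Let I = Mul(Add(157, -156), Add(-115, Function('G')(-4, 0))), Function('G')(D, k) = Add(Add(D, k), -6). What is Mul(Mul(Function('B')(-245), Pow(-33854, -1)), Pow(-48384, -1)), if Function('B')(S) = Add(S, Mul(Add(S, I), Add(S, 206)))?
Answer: Rational(14185, 1637991936) ≈ 8.6600e-6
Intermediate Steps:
Function('G')(D, k) = Add(-6, D, k)
I = -125 (I = Mul(Add(157, -156), Add(-115, Add(-6, -4, 0))) = Mul(1, Add(-115, -10)) = Mul(1, -125) = -125)
Function('B')(S) = Add(S, Mul(Add(-125, S), Add(206, S))) (Function('B')(S) = Add(S, Mul(Add(S, -125), Add(S, 206))) = Add(S, Mul(Add(-125, S), Add(206, S))))
Mul(Mul(Function('B')(-245), Pow(-33854, -1)), Pow(-48384, -1)) = Mul(Mul(Add(-25750, Pow(-245, 2), Mul(82, -245)), Pow(-33854, -1)), Pow(-48384, -1)) = Mul(Mul(Add(-25750, 60025, -20090), Rational(-1, 33854)), Rational(-1, 48384)) = Mul(Mul(14185, Rational(-1, 33854)), Rational(-1, 48384)) = Mul(Rational(-14185, 33854), Rational(-1, 48384)) = Rational(14185, 1637991936)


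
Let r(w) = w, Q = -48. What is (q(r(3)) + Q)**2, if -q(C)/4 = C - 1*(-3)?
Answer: 5184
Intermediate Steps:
q(C) = -12 - 4*C (q(C) = -4*(C - 1*(-3)) = -4*(C + 3) = -4*(3 + C) = -12 - 4*C)
(q(r(3)) + Q)**2 = ((-12 - 4*3) - 48)**2 = ((-12 - 12) - 48)**2 = (-24 - 48)**2 = (-72)**2 = 5184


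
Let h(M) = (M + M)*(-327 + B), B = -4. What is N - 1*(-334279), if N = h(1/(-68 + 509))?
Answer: 147416377/441 ≈ 3.3428e+5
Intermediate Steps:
h(M) = -662*M (h(M) = (M + M)*(-327 - 4) = (2*M)*(-331) = -662*M)
N = -662/441 (N = -662/(-68 + 509) = -662/441 ≈ -1.5011)
N - 1*(-334279) = -662/441 - 1*(-334279) = -662/441 + 334279 = 147416377/441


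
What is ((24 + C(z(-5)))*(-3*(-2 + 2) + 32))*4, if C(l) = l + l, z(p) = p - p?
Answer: 3072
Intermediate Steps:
z(p) = 0
C(l) = 2*l
((24 + C(z(-5)))*(-3*(-2 + 2) + 32))*4 = ((24 + 2*0)*(-3*(-2 + 2) + 32))*4 = ((24 + 0)*(-3*0 + 32))*4 = (24*(0 + 32))*4 = (24*32)*4 = 768*4 = 3072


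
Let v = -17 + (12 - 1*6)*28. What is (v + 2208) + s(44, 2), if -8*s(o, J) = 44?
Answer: 4707/2 ≈ 2353.5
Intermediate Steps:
s(o, J) = -11/2 (s(o, J) = -⅛*44 = -11/2)
v = 151 (v = -17 + (12 - 6)*28 = -17 + 6*28 = -17 + 168 = 151)
(v + 2208) + s(44, 2) = (151 + 2208) - 11/2 = 2359 - 11/2 = 4707/2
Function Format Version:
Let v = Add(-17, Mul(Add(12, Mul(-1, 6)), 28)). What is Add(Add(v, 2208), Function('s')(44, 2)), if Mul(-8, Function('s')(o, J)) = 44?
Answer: Rational(4707, 2) ≈ 2353.5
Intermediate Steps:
Function('s')(o, J) = Rational(-11, 2) (Function('s')(o, J) = Mul(Rational(-1, 8), 44) = Rational(-11, 2))
v = 151 (v = Add(-17, Mul(Add(12, -6), 28)) = Add(-17, Mul(6, 28)) = Add(-17, 168) = 151)
Add(Add(v, 2208), Function('s')(44, 2)) = Add(Add(151, 2208), Rational(-11, 2)) = Add(2359, Rational(-11, 2)) = Rational(4707, 2)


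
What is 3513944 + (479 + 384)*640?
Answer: 4066264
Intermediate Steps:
3513944 + (479 + 384)*640 = 3513944 + 863*640 = 3513944 + 552320 = 4066264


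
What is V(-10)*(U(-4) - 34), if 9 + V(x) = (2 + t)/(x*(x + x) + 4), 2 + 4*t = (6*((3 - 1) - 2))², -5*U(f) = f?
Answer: 101509/340 ≈ 298.56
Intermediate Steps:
U(f) = -f/5
t = -½ (t = -½ + (6*((3 - 1) - 2))²/4 = -½ + (6*(2 - 2))²/4 = -½ + (6*0)²/4 = -½ + (¼)*0² = -½ + (¼)*0 = -½ + 0 = -½ ≈ -0.50000)
V(x) = -9 + 3/(2*(4 + 2*x²)) (V(x) = -9 + (2 - ½)/(x*(x + x) + 4) = -9 + 3/(2*(x*(2*x) + 4)) = -9 + 3/(2*(2*x² + 4)) = -9 + 3/(2*(4 + 2*x²)))
V(-10)*(U(-4) - 34) = (3*(-23 - 12*(-10)²)/(4*(2 + (-10)²)))*(-⅕*(-4) - 34) = (3*(-23 - 12*100)/(4*(2 + 100)))*(⅘ - 34) = ((¾)*(-23 - 1200)/102)*(-166/5) = ((¾)*(1/102)*(-1223))*(-166/5) = -1223/136*(-166/5) = 101509/340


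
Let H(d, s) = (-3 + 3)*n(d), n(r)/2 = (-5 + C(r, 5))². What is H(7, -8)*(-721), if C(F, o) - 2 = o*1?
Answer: 0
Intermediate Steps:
C(F, o) = 2 + o (C(F, o) = 2 + o*1 = 2 + o)
n(r) = 8 (n(r) = 2*(-5 + (2 + 5))² = 2*(-5 + 7)² = 2*2² = 2*4 = 8)
H(d, s) = 0 (H(d, s) = (-3 + 3)*8 = 0*8 = 0)
H(7, -8)*(-721) = 0*(-721) = 0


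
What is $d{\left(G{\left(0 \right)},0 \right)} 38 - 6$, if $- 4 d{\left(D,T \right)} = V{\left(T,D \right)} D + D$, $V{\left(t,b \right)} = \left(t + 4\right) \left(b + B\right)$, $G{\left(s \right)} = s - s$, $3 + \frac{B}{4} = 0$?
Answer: $-6$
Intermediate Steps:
$B = -12$ ($B = -12 + 4 \cdot 0 = -12 + 0 = -12$)
$G{\left(s \right)} = 0$
$V{\left(t,b \right)} = \left(-12 + b\right) \left(4 + t\right)$ ($V{\left(t,b \right)} = \left(t + 4\right) \left(b - 12\right) = \left(4 + t\right) \left(-12 + b\right) = \left(-12 + b\right) \left(4 + t\right)$)
$d{\left(D,T \right)} = - \frac{D}{4} - \frac{D \left(-48 - 12 T + 4 D + D T\right)}{4}$ ($d{\left(D,T \right)} = - \frac{\left(-48 - 12 T + 4 D + D T\right) D + D}{4} = - \frac{D \left(-48 - 12 T + 4 D + D T\right) + D}{4} = - \frac{D + D \left(-48 - 12 T + 4 D + D T\right)}{4} = - \frac{D}{4} - \frac{D \left(-48 - 12 T + 4 D + D T\right)}{4}$)
$d{\left(G{\left(0 \right)},0 \right)} 38 - 6 = \frac{1}{4} \cdot 0 \left(47 - 0 + 12 \cdot 0 - 0 \cdot 0\right) 38 - 6 = \frac{1}{4} \cdot 0 \left(47 + 0 + 0 + 0\right) 38 - 6 = \frac{1}{4} \cdot 0 \cdot 47 \cdot 38 - 6 = 0 \cdot 38 - 6 = 0 - 6 = -6$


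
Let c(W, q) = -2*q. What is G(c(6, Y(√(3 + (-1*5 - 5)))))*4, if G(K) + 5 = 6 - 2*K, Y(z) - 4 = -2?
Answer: 36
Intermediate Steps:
Y(z) = 2 (Y(z) = 4 - 2 = 2)
G(K) = 1 - 2*K (G(K) = -5 + (6 - 2*K) = 1 - 2*K)
G(c(6, Y(√(3 + (-1*5 - 5)))))*4 = (1 - (-4)*2)*4 = (1 - 2*(-4))*4 = (1 + 8)*4 = 9*4 = 36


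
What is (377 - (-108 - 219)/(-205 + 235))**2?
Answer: 15046641/100 ≈ 1.5047e+5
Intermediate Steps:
(377 - (-108 - 219)/(-205 + 235))**2 = (377 - (-327)/30)**2 = (377 - 1*(-109/10))**2 = (377 + 109/10)**2 = (3879/10)**2 = 15046641/100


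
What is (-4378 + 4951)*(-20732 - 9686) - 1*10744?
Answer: -17440258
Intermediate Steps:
(-4378 + 4951)*(-20732 - 9686) - 1*10744 = 573*(-30418) - 10744 = -17429514 - 10744 = -17440258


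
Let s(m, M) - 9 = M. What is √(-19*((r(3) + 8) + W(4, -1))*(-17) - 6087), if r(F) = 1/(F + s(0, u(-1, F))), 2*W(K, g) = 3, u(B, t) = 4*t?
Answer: I*√432726/12 ≈ 54.818*I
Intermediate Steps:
s(m, M) = 9 + M
W(K, g) = 3/2 (W(K, g) = (½)*3 = 3/2)
r(F) = 1/(9 + 5*F) (r(F) = 1/(F + (9 + 4*F)) = 1/(9 + 5*F))
√(-19*((r(3) + 8) + W(4, -1))*(-17) - 6087) = √(-19*((1/(9 + 5*3) + 8) + 3/2)*(-17) - 6087) = √(-19*((1/(9 + 15) + 8) + 3/2)*(-17) - 6087) = √(-19*((1/24 + 8) + 3/2)*(-17) - 6087) = √(-19*(193/24 + 3/2)*(-17) - 6087) = √(-19*229/24*(-17) - 6087) = √(-4351/24*(-17) - 6087) = √(73967/24 - 6087) = √(-72121/24) = I*√432726/12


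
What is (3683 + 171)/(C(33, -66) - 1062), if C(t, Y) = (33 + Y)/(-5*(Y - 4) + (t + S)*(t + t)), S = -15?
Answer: -5927452/1633389 ≈ -3.6289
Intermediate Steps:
C(t, Y) = (33 + Y)/(20 - 5*Y + 2*t*(-15 + t)) (C(t, Y) = (33 + Y)/(-5*(Y - 4) + (t - 15)*(t + t)) = (33 + Y)/(-5*(-4 + Y) + (-15 + t)*(2*t)) = (33 + Y)/((20 - 5*Y) + 2*t*(-15 + t)) = (33 + Y)/(20 - 5*Y + 2*t*(-15 + t)))
(3683 + 171)/(C(33, -66) - 1062) = (3683 + 171)/((33 - 66)/(20 - 30*33 - 5*(-66) + 2*33²) - 1062) = 3854/(-33/(20 - 990 + 330 + 2*1089) - 1062) = 3854/(-33/(20 - 990 + 330 + 2178) - 1062) = 3854/(-33/1538 - 1062) = 3854/(-1633389/1538) = 3854*(-1538/1633389) = -5927452/1633389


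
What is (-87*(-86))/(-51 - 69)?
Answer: -1247/20 ≈ -62.350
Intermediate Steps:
(-87*(-86))/(-51 - 69) = 7482/(-120) = 7482*(-1/120) = -1247/20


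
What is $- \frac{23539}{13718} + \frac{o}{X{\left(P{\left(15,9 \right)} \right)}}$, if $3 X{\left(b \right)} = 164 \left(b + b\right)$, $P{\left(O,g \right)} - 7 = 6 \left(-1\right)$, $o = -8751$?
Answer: $- \frac{183929723}{2249752} \approx -81.756$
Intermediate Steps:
$P{\left(O,g \right)} = 1$ ($P{\left(O,g \right)} = 7 + 6 \left(-1\right) = 7 - 6 = 1$)
$X{\left(b \right)} = \frac{328 b}{3}$ ($X{\left(b \right)} = \frac{164 \left(b + b\right)}{3} = \frac{164 \cdot 2 b}{3} = \frac{328 b}{3}$)
$- \frac{23539}{13718} + \frac{o}{X{\left(P{\left(15,9 \right)} \right)}} = - \frac{23539}{13718} - \frac{8751}{\frac{328}{3} \cdot 1} = \left(-23539\right) \frac{1}{13718} - \frac{8751}{\frac{328}{3}} = - \frac{23539}{13718} - \frac{26253}{328} = - \frac{183929723}{2249752}$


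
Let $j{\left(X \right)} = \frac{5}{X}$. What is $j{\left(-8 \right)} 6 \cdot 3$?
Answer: $- \frac{45}{4} \approx -11.25$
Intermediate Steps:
$j{\left(-8 \right)} 6 \cdot 3 = \frac{5}{-8} \cdot 6 \cdot 3 = 5 \left(- \frac{1}{8}\right) 18 = \left(- \frac{5}{8}\right) 18 = - \frac{45}{4}$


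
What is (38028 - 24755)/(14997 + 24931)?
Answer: 13273/39928 ≈ 0.33242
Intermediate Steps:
(38028 - 24755)/(14997 + 24931) = 13273/39928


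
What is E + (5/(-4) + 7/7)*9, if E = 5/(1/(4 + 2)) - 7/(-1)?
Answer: 139/4 ≈ 34.750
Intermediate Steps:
E = 37 (E = 5/(1/6) - 7*(-1) = 5/(⅙) + 7 = 5*6 + 7 = 30 + 7 = 37)
E + (5/(-4) + 7/7)*9 = 37 + (5/(-4) + 7/7)*9 = 37 + (5*(-¼) + 7*(⅐))*9 = 37 + (-5/4 + 1)*9 = 37 - ¼*9 = 37 - 9/4 = 139/4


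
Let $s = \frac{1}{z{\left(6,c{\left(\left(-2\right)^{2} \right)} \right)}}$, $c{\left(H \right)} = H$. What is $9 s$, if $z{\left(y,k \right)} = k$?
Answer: $\frac{9}{4} \approx 2.25$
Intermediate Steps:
$s = \frac{1}{4}$ ($s = \frac{1}{\left(-2\right)^{2}} = \frac{1}{4} \approx 0.25$)
$9 s = 9 \cdot \frac{1}{4} = \frac{9}{4}$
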